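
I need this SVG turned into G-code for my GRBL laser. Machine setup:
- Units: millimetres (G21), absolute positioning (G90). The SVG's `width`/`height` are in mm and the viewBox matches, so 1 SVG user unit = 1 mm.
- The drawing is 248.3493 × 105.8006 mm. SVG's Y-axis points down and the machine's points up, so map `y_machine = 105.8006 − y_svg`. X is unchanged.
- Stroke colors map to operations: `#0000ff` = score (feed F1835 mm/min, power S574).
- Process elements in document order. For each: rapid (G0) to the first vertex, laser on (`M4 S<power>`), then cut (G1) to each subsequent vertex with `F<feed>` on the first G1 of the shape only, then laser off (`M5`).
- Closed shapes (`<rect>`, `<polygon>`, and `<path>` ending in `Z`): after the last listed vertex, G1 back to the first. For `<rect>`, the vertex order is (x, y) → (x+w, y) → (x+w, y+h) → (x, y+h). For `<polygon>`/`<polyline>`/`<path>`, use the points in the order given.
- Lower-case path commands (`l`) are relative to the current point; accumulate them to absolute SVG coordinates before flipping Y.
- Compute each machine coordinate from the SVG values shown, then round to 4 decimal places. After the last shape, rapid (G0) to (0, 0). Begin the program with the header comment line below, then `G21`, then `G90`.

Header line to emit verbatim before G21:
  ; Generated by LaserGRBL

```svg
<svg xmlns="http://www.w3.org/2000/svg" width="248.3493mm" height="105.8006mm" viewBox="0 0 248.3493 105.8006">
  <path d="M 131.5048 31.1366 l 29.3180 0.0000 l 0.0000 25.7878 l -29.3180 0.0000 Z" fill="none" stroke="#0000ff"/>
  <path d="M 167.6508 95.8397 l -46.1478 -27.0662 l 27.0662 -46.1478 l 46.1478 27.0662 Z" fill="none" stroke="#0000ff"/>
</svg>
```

; Generated by LaserGRBL
G21
G90
G0 X131.5048 Y74.6640
M4 S574
G1 X160.8228 Y74.6640 F1835
G1 X160.8228 Y48.8762
G1 X131.5048 Y48.8762
G1 X131.5048 Y74.6640
M5
G0 X167.6508 Y9.9609
M4 S574
G1 X121.5030 Y37.0271 F1835
G1 X148.5692 Y83.1749
G1 X194.7170 Y56.1087
G1 X167.6508 Y9.9609
M5
G0 X0.0000 Y0.0000

Since the viewBox matches the mm dimensions, user units are millimetres directly. The only transform is the Y-flip y_m = 105.8006 − y_svg.

Shape 1 is a rectangle drawn with `<path>`. Its stroke #0000ff means score at S574, F1835. After flipping Y the toolpath is (131.5048,74.6640) → (160.8228,74.6640) → (160.8228,48.8762) → (131.5048,48.8762) → (131.5048,74.6640), returning to the start.

Shape 2 is a regular polygon drawn with `<path>`. Its stroke #0000ff means score at S574, F1835. After flipping Y the toolpath is (167.6508,9.9609) → (121.5030,37.0271) → (148.5692,83.1749) → (194.7170,56.1087) → (167.6508,9.9609), returning to the start.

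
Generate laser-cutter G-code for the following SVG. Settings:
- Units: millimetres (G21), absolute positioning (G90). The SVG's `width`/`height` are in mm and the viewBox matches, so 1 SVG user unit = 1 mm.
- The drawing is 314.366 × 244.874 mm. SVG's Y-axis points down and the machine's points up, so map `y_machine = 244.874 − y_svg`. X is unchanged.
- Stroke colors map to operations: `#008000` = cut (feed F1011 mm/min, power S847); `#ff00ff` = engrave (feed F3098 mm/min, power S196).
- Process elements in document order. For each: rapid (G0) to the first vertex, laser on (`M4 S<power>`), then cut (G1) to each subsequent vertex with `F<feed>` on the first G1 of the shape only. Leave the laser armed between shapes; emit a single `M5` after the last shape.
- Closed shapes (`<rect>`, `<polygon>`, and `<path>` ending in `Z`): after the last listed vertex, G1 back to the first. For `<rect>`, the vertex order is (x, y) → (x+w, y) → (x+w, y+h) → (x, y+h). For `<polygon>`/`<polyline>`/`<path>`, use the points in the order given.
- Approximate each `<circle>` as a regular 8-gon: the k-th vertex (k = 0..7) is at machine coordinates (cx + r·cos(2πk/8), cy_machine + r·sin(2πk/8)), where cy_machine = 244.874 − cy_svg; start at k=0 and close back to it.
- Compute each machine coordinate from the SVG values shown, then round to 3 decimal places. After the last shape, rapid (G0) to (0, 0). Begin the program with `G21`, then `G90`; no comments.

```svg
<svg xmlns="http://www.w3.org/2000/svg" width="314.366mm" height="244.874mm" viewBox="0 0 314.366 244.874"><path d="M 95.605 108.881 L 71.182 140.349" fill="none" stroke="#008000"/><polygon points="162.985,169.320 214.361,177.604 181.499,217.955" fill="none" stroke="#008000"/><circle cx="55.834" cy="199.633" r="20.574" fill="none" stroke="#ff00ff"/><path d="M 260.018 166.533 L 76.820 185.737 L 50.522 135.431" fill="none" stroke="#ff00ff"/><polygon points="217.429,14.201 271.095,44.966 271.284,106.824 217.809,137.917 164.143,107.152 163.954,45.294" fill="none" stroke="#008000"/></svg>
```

G21
G90
G0 X95.605 Y135.993
M4 S847
G1 X71.182 Y104.525 F1011
G0 X162.985 Y75.554
M4 S847
G1 X214.361 Y67.270 F1011
G1 X181.499 Y26.919
G1 X162.985 Y75.554
G0 X76.408 Y45.241
M4 S196
G1 X70.382 Y59.789 F3098
G1 X55.834 Y65.815
G1 X41.286 Y59.789
G1 X35.260 Y45.241
G1 X41.286 Y30.693
G1 X55.834 Y24.667
G1 X70.382 Y30.693
G1 X76.408 Y45.241
G0 X260.018 Y78.341
M4 S196
G1 X76.820 Y59.137 F3098
G1 X50.522 Y109.443
G0 X217.429 Y230.673
M4 S847
G1 X271.095 Y199.908 F1011
G1 X271.284 Y138.050
G1 X217.809 Y106.957
G1 X164.143 Y137.722
G1 X163.954 Y199.580
G1 X217.429 Y230.673
M5
G0 X0.000 Y0.000

1 u = 1 mm; y_m = 244.874 − y.

[1] `<path>` line segment, #008000→cut S847 F1011: (95.605,135.993) → (71.182,104.525)

[2] `<polygon>` regular polygon, #008000→cut S847 F1011: (162.985,75.554) → (214.361,67.270) → (181.499,26.919) → (162.985,75.554) (closed)

[3] `<circle>` circle, #ff00ff→engrave S196 F3098: (76.408,45.241) → (70.382,59.789) → (55.834,65.815) → (41.286,59.789) → (35.260,45.241) → (41.286,30.693) → (55.834,24.667) → (70.382,30.693) → (76.408,45.241) (closed)

[4] `<path>` open polyline, #ff00ff→engrave S196 F3098: (260.018,78.341) → (76.820,59.137) → (50.522,109.443)

[5] `<polygon>` regular polygon, #008000→cut S847 F1011: (217.429,230.673) → (271.095,199.908) → (271.284,138.050) → (217.809,106.957) → (164.143,137.722) → (163.954,199.580) → (217.429,230.673) (closed)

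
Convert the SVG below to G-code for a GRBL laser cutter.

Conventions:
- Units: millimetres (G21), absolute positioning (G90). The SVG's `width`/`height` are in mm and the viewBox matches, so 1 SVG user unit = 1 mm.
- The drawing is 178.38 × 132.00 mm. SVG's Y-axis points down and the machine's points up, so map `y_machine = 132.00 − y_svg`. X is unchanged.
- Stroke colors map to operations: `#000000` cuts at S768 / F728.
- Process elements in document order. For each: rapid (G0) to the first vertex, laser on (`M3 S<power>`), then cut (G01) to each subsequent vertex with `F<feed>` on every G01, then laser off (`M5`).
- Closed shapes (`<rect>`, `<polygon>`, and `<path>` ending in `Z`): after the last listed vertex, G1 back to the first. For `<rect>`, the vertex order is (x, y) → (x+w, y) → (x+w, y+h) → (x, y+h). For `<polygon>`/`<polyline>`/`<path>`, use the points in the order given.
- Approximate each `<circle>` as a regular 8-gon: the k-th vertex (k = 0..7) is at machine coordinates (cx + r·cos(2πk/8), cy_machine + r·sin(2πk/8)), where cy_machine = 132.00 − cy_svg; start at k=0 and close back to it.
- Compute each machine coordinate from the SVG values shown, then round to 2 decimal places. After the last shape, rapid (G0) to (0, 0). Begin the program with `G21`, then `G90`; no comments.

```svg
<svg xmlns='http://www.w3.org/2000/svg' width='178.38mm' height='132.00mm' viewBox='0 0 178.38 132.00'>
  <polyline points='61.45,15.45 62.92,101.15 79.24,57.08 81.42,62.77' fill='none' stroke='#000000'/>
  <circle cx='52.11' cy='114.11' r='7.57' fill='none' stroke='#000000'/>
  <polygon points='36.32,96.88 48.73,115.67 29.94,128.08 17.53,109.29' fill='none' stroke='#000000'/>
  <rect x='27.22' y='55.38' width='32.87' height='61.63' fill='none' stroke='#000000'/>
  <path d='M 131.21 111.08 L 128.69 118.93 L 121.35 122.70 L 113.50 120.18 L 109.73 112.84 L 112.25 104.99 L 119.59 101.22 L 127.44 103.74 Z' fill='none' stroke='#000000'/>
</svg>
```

G21
G90
G0 X61.45 Y116.55
M3 S768
G01 X62.92 Y30.85 F728
G01 X79.24 Y74.92 F728
G01 X81.42 Y69.23 F728
M5
G0 X59.68 Y17.89
M3 S768
G01 X57.46 Y23.24 F728
G01 X52.11 Y25.46 F728
G01 X46.76 Y23.24 F728
G01 X44.54 Y17.89 F728
G01 X46.76 Y12.54 F728
G01 X52.11 Y10.32 F728
G01 X57.46 Y12.54 F728
G01 X59.68 Y17.89 F728
M5
G0 X36.32 Y35.12
M3 S768
G01 X48.73 Y16.33 F728
G01 X29.94 Y3.92 F728
G01 X17.53 Y22.71 F728
G01 X36.32 Y35.12 F728
M5
G0 X27.22 Y76.62
M3 S768
G01 X60.09 Y76.62 F728
G01 X60.09 Y14.99 F728
G01 X27.22 Y14.99 F728
G01 X27.22 Y76.62 F728
M5
G0 X131.21 Y20.92
M3 S768
G01 X128.69 Y13.07 F728
G01 X121.35 Y9.30 F728
G01 X113.50 Y11.82 F728
G01 X109.73 Y19.16 F728
G01 X112.25 Y27.01 F728
G01 X119.59 Y30.78 F728
G01 X127.44 Y28.26 F728
G01 X131.21 Y20.92 F728
M5
G0 X0.00 Y0.00

viewBox `0 0 178.38 132.00` with mm width/height → 1 unit = 1 mm. Flip: y_m = 132.00 − y_svg.

**Shape 1** — `<polyline>` open polyline, stroke `#000000` → cut (S768, F728). Machine vertices: (61.45,116.55) → (62.92,30.85) → (79.24,74.92) → (81.42,69.23). Open path.

**Shape 2** — `<circle>` circle, stroke `#000000` → cut (S768, F728). Machine vertices: (59.68,17.89) → (57.46,23.24) → (52.11,25.46) → (46.76,23.24) → (44.54,17.89) → (46.76,12.54) → (52.11,10.32) → (57.46,12.54) → (59.68,17.89). Closed: final G1 returns to the first vertex.

**Shape 3** — `<polygon>` regular polygon, stroke `#000000` → cut (S768, F728). Machine vertices: (36.32,35.12) → (48.73,16.33) → (29.94,3.92) → (17.53,22.71) → (36.32,35.12). Closed: final G1 returns to the first vertex.

**Shape 4** — `<rect>` rectangle, stroke `#000000` → cut (S768, F728). Machine vertices: (27.22,76.62) → (60.09,76.62) → (60.09,14.99) → (27.22,14.99) → (27.22,76.62). Closed: final G1 returns to the first vertex.

**Shape 5** — `<path>` regular polygon, stroke `#000000` → cut (S768, F728). Machine vertices: (131.21,20.92) → (128.69,13.07) → (121.35,9.30) → (113.50,11.82) → (109.73,19.16) → (112.25,27.01) → (119.59,30.78) → (127.44,28.26) → (131.21,20.92). Closed: final G1 returns to the first vertex.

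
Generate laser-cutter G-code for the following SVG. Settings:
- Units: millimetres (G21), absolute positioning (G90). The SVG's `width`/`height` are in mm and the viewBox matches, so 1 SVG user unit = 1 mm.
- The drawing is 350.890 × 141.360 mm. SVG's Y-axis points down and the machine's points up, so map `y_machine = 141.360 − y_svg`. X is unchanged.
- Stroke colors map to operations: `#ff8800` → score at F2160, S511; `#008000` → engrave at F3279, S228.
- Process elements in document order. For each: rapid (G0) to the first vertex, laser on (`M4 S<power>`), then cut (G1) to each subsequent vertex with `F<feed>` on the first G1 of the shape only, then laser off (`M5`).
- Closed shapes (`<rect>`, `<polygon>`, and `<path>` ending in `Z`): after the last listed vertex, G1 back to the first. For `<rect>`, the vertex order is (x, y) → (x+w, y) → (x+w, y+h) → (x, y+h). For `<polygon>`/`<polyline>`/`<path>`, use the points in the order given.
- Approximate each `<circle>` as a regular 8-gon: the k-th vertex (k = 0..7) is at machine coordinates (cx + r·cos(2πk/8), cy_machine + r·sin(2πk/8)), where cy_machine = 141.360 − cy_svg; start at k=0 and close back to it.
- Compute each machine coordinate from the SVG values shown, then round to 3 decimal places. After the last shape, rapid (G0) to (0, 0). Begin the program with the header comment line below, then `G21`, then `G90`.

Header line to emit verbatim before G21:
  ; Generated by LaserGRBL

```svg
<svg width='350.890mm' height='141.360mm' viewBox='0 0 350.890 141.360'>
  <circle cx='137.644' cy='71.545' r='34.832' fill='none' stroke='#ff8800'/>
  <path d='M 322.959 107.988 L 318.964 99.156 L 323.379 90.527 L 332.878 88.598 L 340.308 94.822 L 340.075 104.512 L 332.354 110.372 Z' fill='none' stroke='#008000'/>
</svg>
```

; Generated by LaserGRBL
G21
G90
G0 X172.476 Y69.815
M4 S511
G1 X162.274 Y94.445 F2160
G1 X137.644 Y104.647
G1 X113.014 Y94.445
G1 X102.812 Y69.815
G1 X113.014 Y45.185
G1 X137.644 Y34.983
G1 X162.274 Y45.185
G1 X172.476 Y69.815
M5
G0 X322.959 Y33.372
M4 S228
G1 X318.964 Y42.204 F3279
G1 X323.379 Y50.833
G1 X332.878 Y52.762
G1 X340.308 Y46.538
G1 X340.075 Y36.848
G1 X332.354 Y30.988
G1 X322.959 Y33.372
M5
G0 X0.000 Y0.000

1 u = 1 mm; y_m = 141.360 − y.

[1] `<circle>` circle, #ff8800→score S511 F2160: (172.476,69.815) → (162.274,94.445) → (137.644,104.647) → (113.014,94.445) → (102.812,69.815) → (113.014,45.185) → (137.644,34.983) → (162.274,45.185) → (172.476,69.815) (closed)

[2] `<path>` regular polygon, #008000→engrave S228 F3279: (322.959,33.372) → (318.964,42.204) → (323.379,50.833) → (332.878,52.762) → (340.308,46.538) → (340.075,36.848) → (332.354,30.988) → (322.959,33.372) (closed)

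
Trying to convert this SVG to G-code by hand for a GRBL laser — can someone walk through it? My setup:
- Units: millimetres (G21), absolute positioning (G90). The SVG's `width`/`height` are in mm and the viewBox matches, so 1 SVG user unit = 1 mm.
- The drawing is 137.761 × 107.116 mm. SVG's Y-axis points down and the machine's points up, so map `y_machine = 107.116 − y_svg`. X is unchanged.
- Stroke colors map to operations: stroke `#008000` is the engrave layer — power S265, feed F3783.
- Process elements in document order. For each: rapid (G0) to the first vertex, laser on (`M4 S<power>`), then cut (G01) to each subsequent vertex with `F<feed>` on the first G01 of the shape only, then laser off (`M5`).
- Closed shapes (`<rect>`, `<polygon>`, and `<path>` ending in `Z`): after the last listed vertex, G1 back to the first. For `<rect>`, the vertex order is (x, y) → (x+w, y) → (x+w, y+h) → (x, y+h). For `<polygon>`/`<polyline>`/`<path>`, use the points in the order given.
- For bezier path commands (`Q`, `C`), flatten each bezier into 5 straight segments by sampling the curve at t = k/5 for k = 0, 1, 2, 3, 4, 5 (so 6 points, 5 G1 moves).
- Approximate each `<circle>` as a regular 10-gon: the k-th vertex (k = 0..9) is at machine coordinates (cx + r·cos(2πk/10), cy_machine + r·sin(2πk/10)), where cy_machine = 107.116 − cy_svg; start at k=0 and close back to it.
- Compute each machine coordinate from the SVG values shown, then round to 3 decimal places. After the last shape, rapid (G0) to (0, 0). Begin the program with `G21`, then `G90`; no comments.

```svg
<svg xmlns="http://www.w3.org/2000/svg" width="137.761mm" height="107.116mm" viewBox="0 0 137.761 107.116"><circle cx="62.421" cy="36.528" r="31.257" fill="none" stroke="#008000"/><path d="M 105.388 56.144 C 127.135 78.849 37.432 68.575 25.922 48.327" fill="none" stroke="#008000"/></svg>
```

G21
G90
G0 X93.678 Y70.588
M4 S265
G01 X87.708 Y88.960 F3783
G01 X72.080 Y100.315
G01 X52.762 Y100.315
G01 X37.134 Y88.960
G01 X31.164 Y70.588
G01 X37.134 Y52.216
G01 X52.762 Y40.861
G01 X72.080 Y40.861
G01 X87.708 Y52.216
G01 X93.678 Y70.588
M5
G0 X105.388 Y50.972
M4 S265
G01 X106.579 Y41.122 F3783
G01 X90.126 Y38.084
G01 X65.129 Y40.751
G01 X40.694 Y48.021
G01 X25.922 Y58.789
M5
G0 X0.000 Y0.000

Since the viewBox matches the mm dimensions, user units are millimetres directly. The only transform is the Y-flip y_m = 107.116 − y_svg.

Shape 1 is a circle drawn with `<circle>`. Its stroke #008000 means engrave at S265, F3783. After flipping Y the toolpath is (93.678,70.588) → (87.708,88.960) → (72.080,100.315) → (52.762,100.315) → (37.134,88.960) → (31.164,70.588) → (37.134,52.216) → (52.762,40.861) → (72.080,40.861) → (87.708,52.216) → (93.678,70.588), returning to the start.

Shape 2 is a cubic bezier drawn with `<path>`. Its stroke #008000 means engrave at S265, F3783. After flipping Y the toolpath is (105.388,50.972) → (106.579,41.122) → (90.126,38.084) → (65.129,40.751) → (40.694,48.021) → (25.922,58.789).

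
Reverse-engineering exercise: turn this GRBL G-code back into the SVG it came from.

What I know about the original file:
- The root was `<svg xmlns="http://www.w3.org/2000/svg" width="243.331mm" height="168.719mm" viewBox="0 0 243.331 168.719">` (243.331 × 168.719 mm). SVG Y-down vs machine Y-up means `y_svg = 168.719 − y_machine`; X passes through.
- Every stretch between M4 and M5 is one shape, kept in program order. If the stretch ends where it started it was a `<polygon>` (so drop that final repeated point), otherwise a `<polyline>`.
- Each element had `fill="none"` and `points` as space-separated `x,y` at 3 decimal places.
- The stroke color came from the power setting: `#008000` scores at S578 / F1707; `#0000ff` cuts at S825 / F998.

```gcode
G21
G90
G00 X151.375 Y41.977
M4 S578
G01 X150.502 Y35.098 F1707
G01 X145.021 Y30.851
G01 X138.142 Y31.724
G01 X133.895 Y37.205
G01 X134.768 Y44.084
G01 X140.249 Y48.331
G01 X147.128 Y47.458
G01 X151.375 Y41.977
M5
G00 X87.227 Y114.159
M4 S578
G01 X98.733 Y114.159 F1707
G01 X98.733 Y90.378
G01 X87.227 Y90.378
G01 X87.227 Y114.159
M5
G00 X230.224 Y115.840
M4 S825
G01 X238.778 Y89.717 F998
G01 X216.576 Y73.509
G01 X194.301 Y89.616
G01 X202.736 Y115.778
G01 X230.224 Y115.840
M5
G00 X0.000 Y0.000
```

Each laser-on run becomes one SVG element. Flip Y back into SVG space with y_svg = 168.719 − y_machine.

Run 1: the run's S578 means `#008000` (score). The run returns to its start, so emit a `<polygon>` with points (Y-flipped): 151.375,126.742 150.502,133.621 145.021,137.868 138.142,136.995 133.895,131.514 134.768,124.635 140.249,120.388 147.128,121.261.

Run 2: S578 ⇒ score layer `#008000`. The run returns to its start, so emit a `<polygon>` with points (Y-flipped): 87.227,54.560 98.733,54.560 98.733,78.341 87.227,78.341.

Run 3: S825 ⇒ cut layer `#0000ff`. The run returns to its start, so emit a `<polygon>` with points (Y-flipped): 230.224,52.879 238.778,79.002 216.576,95.210 194.301,79.103 202.736,52.941.

<svg xmlns="http://www.w3.org/2000/svg" width="243.331mm" height="168.719mm" viewBox="0 0 243.331 168.719">
  <polygon points="151.375,126.742 150.502,133.621 145.021,137.868 138.142,136.995 133.895,131.514 134.768,124.635 140.249,120.388 147.128,121.261" fill="none" stroke="#008000"/>
  <polygon points="87.227,54.560 98.733,54.560 98.733,78.341 87.227,78.341" fill="none" stroke="#008000"/>
  <polygon points="230.224,52.879 238.778,79.002 216.576,95.210 194.301,79.103 202.736,52.941" fill="none" stroke="#0000ff"/>
</svg>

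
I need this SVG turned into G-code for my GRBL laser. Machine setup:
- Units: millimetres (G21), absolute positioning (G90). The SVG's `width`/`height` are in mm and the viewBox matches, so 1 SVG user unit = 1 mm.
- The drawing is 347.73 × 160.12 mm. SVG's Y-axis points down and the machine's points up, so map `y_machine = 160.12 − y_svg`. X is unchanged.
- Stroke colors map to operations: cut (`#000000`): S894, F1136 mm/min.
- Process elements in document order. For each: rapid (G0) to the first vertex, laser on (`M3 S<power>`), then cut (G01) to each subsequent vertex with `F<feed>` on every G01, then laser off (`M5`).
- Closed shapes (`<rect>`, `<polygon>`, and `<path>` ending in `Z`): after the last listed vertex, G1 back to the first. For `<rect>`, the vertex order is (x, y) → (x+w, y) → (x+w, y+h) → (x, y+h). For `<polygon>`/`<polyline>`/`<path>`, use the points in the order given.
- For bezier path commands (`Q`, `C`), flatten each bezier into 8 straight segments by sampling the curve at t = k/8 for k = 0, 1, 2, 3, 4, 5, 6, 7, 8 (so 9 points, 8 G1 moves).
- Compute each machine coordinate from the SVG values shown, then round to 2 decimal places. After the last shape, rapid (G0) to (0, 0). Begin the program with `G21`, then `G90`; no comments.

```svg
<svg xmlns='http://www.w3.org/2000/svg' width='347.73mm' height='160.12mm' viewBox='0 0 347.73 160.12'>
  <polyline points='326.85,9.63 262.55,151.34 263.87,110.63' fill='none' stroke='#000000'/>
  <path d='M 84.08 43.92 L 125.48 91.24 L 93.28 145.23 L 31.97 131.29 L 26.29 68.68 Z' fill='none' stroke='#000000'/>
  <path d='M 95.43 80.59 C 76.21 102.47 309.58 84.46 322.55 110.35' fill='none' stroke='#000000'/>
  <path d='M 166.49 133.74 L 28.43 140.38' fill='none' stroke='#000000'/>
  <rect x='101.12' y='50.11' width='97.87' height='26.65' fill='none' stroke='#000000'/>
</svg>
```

Since the viewBox matches the mm dimensions, user units are millimetres directly. The only transform is the Y-flip y_m = 160.12 − y_svg.

Shape 1 is a open polyline drawn with `<polyline>`. Its stroke #000000 means cut at S894, F1136. After flipping Y the toolpath is (326.85,150.49) → (262.55,8.78) → (263.87,49.49).

Shape 2 is a regular polygon drawn with `<path>`. Its stroke #000000 means cut at S894, F1136. After flipping Y the toolpath is (84.08,116.20) → (125.48,68.88) → (93.28,14.89) → (31.97,28.83) → (26.29,91.44) → (84.08,116.20), returning to the start.

Shape 3 is a cubic bezier drawn with `<path>`. Its stroke #000000 means cut at S894, F1136. After flipping Y the toolpath is (95.43,79.53) → (99.14,73.03) → (120.99,69.29) → (155.43,67.32) → (196.92,66.15) → (239.92,64.79) → (278.89,62.27) → (308.28,57.58) → (322.55,49.77).

Shape 4 is a line segment drawn with `<path>`. Its stroke #000000 means cut at S894, F1136. After flipping Y the toolpath is (166.49,26.38) → (28.43,19.74).

Shape 5 is a rectangle drawn with `<rect>`. Its stroke #000000 means cut at S894, F1136. After flipping Y the toolpath is (101.12,110.01) → (198.99,110.01) → (198.99,83.36) → (101.12,83.36) → (101.12,110.01), returning to the start.

G21
G90
G0 X326.85 Y150.49
M3 S894
G01 X262.55 Y8.78 F1136
G01 X263.87 Y49.49 F1136
M5
G0 X84.08 Y116.20
M3 S894
G01 X125.48 Y68.88 F1136
G01 X93.28 Y14.89 F1136
G01 X31.97 Y28.83 F1136
G01 X26.29 Y91.44 F1136
G01 X84.08 Y116.20 F1136
M5
G0 X95.43 Y79.53
M3 S894
G01 X99.14 Y73.03 F1136
G01 X120.99 Y69.29 F1136
G01 X155.43 Y67.32 F1136
G01 X196.92 Y66.15 F1136
G01 X239.92 Y64.79 F1136
G01 X278.89 Y62.27 F1136
G01 X308.28 Y57.58 F1136
G01 X322.55 Y49.77 F1136
M5
G0 X166.49 Y26.38
M3 S894
G01 X28.43 Y19.74 F1136
M5
G0 X101.12 Y110.01
M3 S894
G01 X198.99 Y110.01 F1136
G01 X198.99 Y83.36 F1136
G01 X101.12 Y83.36 F1136
G01 X101.12 Y110.01 F1136
M5
G0 X0.00 Y0.00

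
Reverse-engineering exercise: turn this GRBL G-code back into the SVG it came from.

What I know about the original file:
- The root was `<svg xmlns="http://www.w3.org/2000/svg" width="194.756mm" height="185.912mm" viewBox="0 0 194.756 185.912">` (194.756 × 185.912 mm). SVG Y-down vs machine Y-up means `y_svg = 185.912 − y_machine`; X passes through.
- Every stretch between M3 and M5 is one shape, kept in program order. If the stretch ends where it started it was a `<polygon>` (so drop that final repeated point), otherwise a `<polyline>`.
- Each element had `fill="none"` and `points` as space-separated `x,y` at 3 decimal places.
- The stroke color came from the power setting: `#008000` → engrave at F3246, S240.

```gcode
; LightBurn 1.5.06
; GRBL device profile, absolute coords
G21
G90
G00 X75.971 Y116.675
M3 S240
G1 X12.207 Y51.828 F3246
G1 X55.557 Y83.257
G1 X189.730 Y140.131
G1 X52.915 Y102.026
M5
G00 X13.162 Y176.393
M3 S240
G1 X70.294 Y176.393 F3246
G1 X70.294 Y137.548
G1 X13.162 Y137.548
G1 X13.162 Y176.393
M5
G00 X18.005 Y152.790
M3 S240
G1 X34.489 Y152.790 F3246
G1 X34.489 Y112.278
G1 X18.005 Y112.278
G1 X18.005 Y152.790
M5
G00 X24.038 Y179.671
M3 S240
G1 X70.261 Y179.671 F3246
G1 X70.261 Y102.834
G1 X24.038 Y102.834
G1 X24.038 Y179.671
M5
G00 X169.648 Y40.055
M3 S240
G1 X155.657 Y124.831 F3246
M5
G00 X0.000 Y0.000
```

Each laser-on run becomes one SVG element. Flip Y back into SVG space with y_svg = 185.912 − y_machine. Every run uses S240, so all elements get stroke `#008000` (engrave).

Run 1: The run is open, so emit a `<polyline>` with points (Y-flipped): 75.971,69.237 12.207,134.084 55.557,102.655 189.730,45.781 52.915,83.886.

Run 2: The run returns to its start, so emit a `<polygon>` with points (Y-flipped): 13.162,9.519 70.294,9.519 70.294,48.364 13.162,48.364.

Run 3: The run returns to its start, so emit a `<polygon>` with points (Y-flipped): 18.005,33.122 34.489,33.122 34.489,73.634 18.005,73.634.

Run 4: The run returns to its start, so emit a `<polygon>` with points (Y-flipped): 24.038,6.241 70.261,6.241 70.261,83.078 24.038,83.078.

Run 5: The run is open, so emit a `<polyline>` with points (Y-flipped): 169.648,145.857 155.657,61.081.

<svg xmlns="http://www.w3.org/2000/svg" width="194.756mm" height="185.912mm" viewBox="0 0 194.756 185.912">
  <polyline points="75.971,69.237 12.207,134.084 55.557,102.655 189.730,45.781 52.915,83.886" fill="none" stroke="#008000"/>
  <polygon points="13.162,9.519 70.294,9.519 70.294,48.364 13.162,48.364" fill="none" stroke="#008000"/>
  <polygon points="18.005,33.122 34.489,33.122 34.489,73.634 18.005,73.634" fill="none" stroke="#008000"/>
  <polygon points="24.038,6.241 70.261,6.241 70.261,83.078 24.038,83.078" fill="none" stroke="#008000"/>
  <polyline points="169.648,145.857 155.657,61.081" fill="none" stroke="#008000"/>
</svg>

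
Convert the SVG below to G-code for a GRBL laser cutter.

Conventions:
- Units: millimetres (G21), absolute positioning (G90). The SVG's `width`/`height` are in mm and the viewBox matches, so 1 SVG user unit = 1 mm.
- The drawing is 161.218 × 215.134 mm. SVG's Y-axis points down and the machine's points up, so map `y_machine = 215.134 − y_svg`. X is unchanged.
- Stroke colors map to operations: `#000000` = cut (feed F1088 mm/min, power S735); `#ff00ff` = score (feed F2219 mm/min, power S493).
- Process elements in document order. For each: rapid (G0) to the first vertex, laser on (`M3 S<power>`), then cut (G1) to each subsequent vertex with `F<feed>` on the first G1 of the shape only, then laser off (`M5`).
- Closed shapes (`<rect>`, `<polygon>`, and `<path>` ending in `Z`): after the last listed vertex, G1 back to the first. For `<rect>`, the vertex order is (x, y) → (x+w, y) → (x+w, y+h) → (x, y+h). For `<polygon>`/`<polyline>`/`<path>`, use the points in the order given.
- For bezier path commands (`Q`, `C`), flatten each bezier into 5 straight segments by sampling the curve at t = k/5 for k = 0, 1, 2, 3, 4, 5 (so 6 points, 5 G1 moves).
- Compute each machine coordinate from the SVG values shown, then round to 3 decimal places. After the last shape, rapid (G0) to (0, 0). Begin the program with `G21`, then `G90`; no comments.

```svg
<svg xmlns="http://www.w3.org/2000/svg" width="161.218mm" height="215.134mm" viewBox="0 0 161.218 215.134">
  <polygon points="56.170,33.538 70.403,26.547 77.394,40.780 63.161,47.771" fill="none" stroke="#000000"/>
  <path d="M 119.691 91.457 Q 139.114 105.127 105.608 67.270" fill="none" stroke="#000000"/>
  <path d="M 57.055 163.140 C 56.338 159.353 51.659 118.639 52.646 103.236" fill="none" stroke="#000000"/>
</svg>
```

G21
G90
G0 X56.170 Y181.596
M3 S735
G1 X70.403 Y188.587 F1088
G1 X77.394 Y174.354
G1 X63.161 Y167.363
G1 X56.170 Y181.596
M5
G0 X119.691 Y123.677
M3 S735
G1 X125.343 Y120.270 F1088
G1 X126.761 Y120.985
G1 X123.944 Y125.823
G1 X116.893 Y134.782
G1 X105.608 Y147.864
M5
G0 X57.055 Y51.994
M3 S735
G1 X56.226 Y58.200 F1088
G1 X54.909 Y70.280
G1 X53.565 Y85.248
G1 X52.657 Y100.117
G1 X52.646 Y111.898
M5
G0 X0.000 Y0.000

Since the viewBox matches the mm dimensions, user units are millimetres directly. The only transform is the Y-flip y_m = 215.134 − y_svg.

Shape 1 is a regular polygon drawn with `<polygon>`. Its stroke #000000 means cut at S735, F1088. After flipping Y the toolpath is (56.170,181.596) → (70.403,188.587) → (77.394,174.354) → (63.161,167.363) → (56.170,181.596), returning to the start.

Shape 2 is a quadratic bezier drawn with `<path>`. Its stroke #000000 means cut at S735, F1088. After flipping Y the toolpath is (119.691,123.677) → (125.343,120.270) → (126.761,120.985) → (123.944,125.823) → (116.893,134.782) → (105.608,147.864).

Shape 3 is a cubic bezier drawn with `<path>`. Its stroke #000000 means cut at S735, F1088. After flipping Y the toolpath is (57.055,51.994) → (56.226,58.200) → (54.909,70.280) → (53.565,85.248) → (52.657,100.117) → (52.646,111.898).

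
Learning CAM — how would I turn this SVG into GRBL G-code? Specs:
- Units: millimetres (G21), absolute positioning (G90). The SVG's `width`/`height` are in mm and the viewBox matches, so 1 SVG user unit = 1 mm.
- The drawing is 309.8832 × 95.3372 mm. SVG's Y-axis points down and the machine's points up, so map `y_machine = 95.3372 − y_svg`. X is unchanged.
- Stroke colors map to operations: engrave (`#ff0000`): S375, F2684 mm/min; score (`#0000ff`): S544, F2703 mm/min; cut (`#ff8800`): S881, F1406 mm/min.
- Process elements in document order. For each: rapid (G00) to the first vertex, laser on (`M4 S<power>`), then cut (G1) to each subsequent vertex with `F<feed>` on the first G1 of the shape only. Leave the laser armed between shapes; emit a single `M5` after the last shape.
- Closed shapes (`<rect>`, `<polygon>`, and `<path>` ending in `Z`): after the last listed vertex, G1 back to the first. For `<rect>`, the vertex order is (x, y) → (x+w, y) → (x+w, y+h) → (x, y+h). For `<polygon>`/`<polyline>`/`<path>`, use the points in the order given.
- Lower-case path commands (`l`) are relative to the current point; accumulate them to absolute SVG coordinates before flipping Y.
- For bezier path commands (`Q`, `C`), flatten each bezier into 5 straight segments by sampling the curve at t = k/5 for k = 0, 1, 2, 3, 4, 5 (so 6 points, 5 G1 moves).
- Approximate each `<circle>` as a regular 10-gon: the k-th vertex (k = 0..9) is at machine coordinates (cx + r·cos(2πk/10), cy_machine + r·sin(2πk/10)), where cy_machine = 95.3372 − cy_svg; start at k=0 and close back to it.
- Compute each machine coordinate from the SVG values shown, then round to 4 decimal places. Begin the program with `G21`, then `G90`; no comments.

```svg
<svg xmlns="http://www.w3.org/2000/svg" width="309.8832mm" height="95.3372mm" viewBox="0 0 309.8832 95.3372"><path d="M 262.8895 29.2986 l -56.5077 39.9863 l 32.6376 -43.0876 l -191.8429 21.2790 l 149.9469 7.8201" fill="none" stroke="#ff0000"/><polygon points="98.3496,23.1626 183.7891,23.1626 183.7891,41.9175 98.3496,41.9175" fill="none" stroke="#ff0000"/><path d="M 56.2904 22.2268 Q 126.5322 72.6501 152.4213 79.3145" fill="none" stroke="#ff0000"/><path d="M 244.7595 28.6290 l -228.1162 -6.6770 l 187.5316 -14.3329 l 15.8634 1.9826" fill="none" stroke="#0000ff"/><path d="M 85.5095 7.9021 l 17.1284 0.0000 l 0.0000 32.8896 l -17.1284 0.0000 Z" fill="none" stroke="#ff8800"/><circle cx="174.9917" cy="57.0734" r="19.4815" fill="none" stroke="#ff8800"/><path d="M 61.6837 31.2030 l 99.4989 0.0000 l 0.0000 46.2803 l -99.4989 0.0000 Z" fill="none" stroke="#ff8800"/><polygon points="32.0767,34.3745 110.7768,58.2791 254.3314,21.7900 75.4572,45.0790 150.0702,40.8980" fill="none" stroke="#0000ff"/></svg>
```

1 u = 1 mm; y_m = 95.3372 − y.

[1] `<path>` open polyline, #ff0000→engrave S375 F2684: (262.8895,66.0386) → (206.3818,26.0523) → (239.0194,69.1399) → (47.1765,47.8609) → (197.1234,40.0408)

[2] `<polygon>` rectangle, #ff0000→engrave S375 F2684: (98.3496,72.1746) → (183.7891,72.1746) → (183.7891,53.4197) → (98.3496,53.4197) → (98.3496,72.1746) (closed)

[3] `<path>` quadratic bezier, #ff0000→engrave S375 F2684: (56.2904,73.1104) → (82.6130,54.6914) → (105.3874,39.7732) → (124.6136,28.3556) → (140.2916,20.4388) → (152.4213,16.0227)

[4] `<path>` open polyline, #0000ff→score S544 F2703: (244.7595,66.7082) → (16.6433,73.3852) → (204.1749,87.7181) → (220.0383,85.7355)

[5] `<path>` rectangle, #ff8800→cut S881 F1406: (85.5095,87.4351) → (102.6379,87.4351) → (102.6379,54.5455) → (85.5095,54.5455) → (85.5095,87.4351) (closed)

[6] `<circle>` circle, #ff8800→cut S881 F1406: (194.4732,38.2638) → (190.7526,49.7147) → (181.0118,56.7918) → (168.9716,56.7918) → (159.2308,49.7147) → (155.5102,38.2638) → (159.2308,26.8129) → (168.9716,19.7358) → (181.0118,19.7358) → (190.7526,26.8129) → (194.4732,38.2638) (closed)

[7] `<path>` rectangle, #ff8800→cut S881 F1406: (61.6837,64.1342) → (161.1826,64.1342) → (161.1826,17.8539) → (61.6837,17.8539) → (61.6837,64.1342) (closed)

[8] `<polygon>` closed polygon, #0000ff→score S544 F2703: (32.0767,60.9627) → (110.7768,37.0581) → (254.3314,73.5472) → (75.4572,50.2582) → (150.0702,54.4392) → (32.0767,60.9627) (closed)

G21
G90
G00 X262.8895 Y66.0386
M4 S375
G1 X206.3818 Y26.0523 F2684
G1 X239.0194 Y69.1399
G1 X47.1765 Y47.8609
G1 X197.1234 Y40.0408
G00 X98.3496 Y72.1746
M4 S375
G1 X183.7891 Y72.1746 F2684
G1 X183.7891 Y53.4197
G1 X98.3496 Y53.4197
G1 X98.3496 Y72.1746
G00 X56.2904 Y73.1104
M4 S375
G1 X82.6130 Y54.6914 F2684
G1 X105.3874 Y39.7732
G1 X124.6136 Y28.3556
G1 X140.2916 Y20.4388
G1 X152.4213 Y16.0227
G00 X244.7595 Y66.7082
M4 S544
G1 X16.6433 Y73.3852 F2703
G1 X204.1749 Y87.7181
G1 X220.0383 Y85.7355
G00 X85.5095 Y87.4351
M4 S881
G1 X102.6379 Y87.4351 F1406
G1 X102.6379 Y54.5455
G1 X85.5095 Y54.5455
G1 X85.5095 Y87.4351
G00 X194.4732 Y38.2638
M4 S881
G1 X190.7526 Y49.7147 F1406
G1 X181.0118 Y56.7918
G1 X168.9716 Y56.7918
G1 X159.2308 Y49.7147
G1 X155.5102 Y38.2638
G1 X159.2308 Y26.8129
G1 X168.9716 Y19.7358
G1 X181.0118 Y19.7358
G1 X190.7526 Y26.8129
G1 X194.4732 Y38.2638
G00 X61.6837 Y64.1342
M4 S881
G1 X161.1826 Y64.1342 F1406
G1 X161.1826 Y17.8539
G1 X61.6837 Y17.8539
G1 X61.6837 Y64.1342
G00 X32.0767 Y60.9627
M4 S544
G1 X110.7768 Y37.0581 F2703
G1 X254.3314 Y73.5472
G1 X75.4572 Y50.2582
G1 X150.0702 Y54.4392
G1 X32.0767 Y60.9627
M5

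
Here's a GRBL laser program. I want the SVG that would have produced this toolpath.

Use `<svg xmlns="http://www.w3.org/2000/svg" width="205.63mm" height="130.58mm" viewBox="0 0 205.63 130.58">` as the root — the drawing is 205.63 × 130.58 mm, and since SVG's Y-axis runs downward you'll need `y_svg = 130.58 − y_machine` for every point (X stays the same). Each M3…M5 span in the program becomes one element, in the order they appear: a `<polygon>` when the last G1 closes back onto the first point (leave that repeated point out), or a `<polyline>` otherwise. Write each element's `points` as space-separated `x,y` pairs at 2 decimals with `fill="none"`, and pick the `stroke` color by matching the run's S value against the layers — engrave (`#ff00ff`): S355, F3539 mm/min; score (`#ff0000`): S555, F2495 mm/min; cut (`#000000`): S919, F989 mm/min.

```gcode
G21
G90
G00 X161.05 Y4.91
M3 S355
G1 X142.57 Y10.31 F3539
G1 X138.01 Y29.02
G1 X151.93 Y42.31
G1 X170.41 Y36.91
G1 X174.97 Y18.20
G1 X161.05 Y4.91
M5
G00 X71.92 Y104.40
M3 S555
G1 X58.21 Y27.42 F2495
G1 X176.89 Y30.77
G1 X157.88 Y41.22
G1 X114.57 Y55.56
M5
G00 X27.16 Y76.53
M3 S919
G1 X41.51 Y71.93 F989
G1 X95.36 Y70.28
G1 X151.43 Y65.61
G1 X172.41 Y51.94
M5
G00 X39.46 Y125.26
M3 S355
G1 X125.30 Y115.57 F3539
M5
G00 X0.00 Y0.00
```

Machine Y-up, SVG Y-down with viewBox height 130.58, so y_svg = 130.58 − y_machine; X carries over.

Run 1: S355 ⇒ engrave layer `#ff00ff`. The run returns to its start, so emit a `<polygon>` with points (Y-flipped): 161.05,125.67 142.57,120.27 138.01,101.56 151.93,88.27 170.41,93.67 174.97,112.38.

Run 2: the run's S555 means `#ff0000` (score). The run is open, so emit a `<polyline>` with points (Y-flipped): 71.92,26.18 58.21,103.16 176.89,99.81 157.88,89.36 114.57,75.02.

Run 3: S919 ⇒ cut layer `#000000`. The run is open, so emit a `<polyline>` with points (Y-flipped): 27.16,54.05 41.51,58.65 95.36,60.30 151.43,64.97 172.41,78.64.

Run 4: S355 ⇒ engrave layer `#ff00ff`. The run is open, so emit a `<polyline>` with points (Y-flipped): 39.46,5.32 125.30,15.01.

<svg xmlns="http://www.w3.org/2000/svg" width="205.63mm" height="130.58mm" viewBox="0 0 205.63 130.58">
  <polygon points="161.05,125.67 142.57,120.27 138.01,101.56 151.93,88.27 170.41,93.67 174.97,112.38" fill="none" stroke="#ff00ff"/>
  <polyline points="71.92,26.18 58.21,103.16 176.89,99.81 157.88,89.36 114.57,75.02" fill="none" stroke="#ff0000"/>
  <polyline points="27.16,54.05 41.51,58.65 95.36,60.30 151.43,64.97 172.41,78.64" fill="none" stroke="#000000"/>
  <polyline points="39.46,5.32 125.30,15.01" fill="none" stroke="#ff00ff"/>
</svg>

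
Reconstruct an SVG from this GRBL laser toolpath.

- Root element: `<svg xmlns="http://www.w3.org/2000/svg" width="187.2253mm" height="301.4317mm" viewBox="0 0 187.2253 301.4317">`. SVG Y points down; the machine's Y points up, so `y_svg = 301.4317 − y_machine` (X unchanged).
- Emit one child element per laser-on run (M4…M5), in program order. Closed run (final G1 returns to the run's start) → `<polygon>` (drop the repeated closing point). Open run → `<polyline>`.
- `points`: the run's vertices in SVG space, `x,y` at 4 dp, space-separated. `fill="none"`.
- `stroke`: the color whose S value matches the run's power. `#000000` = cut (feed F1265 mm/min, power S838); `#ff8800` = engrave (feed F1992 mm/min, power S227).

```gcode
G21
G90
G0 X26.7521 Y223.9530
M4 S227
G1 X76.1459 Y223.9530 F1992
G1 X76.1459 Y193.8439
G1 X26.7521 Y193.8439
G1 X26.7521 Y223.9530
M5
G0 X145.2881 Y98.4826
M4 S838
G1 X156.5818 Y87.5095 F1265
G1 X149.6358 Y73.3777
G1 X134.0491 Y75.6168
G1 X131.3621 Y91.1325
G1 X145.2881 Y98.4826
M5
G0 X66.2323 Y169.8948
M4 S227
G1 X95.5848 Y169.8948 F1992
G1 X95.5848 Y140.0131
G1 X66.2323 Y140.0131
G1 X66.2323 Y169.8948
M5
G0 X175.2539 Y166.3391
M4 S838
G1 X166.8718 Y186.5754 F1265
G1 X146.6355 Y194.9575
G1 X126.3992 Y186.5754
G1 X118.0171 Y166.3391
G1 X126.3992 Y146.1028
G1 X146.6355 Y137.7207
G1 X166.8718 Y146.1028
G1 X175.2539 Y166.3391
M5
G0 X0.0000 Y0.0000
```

Machine Y-up, SVG Y-down with viewBox height 301.4317, so y_svg = 301.4317 − y_machine; X carries over.

Run 1: the run's S227 means `#ff8800` (engrave). The run returns to its start, so emit a `<polygon>` with points (Y-flipped): 26.7521,77.4787 76.1459,77.4787 76.1459,107.5878 26.7521,107.5878.

Run 2: the run's S838 means `#000000` (cut). The run returns to its start, so emit a `<polygon>` with points (Y-flipped): 145.2881,202.9491 156.5818,213.9222 149.6358,228.0540 134.0491,225.8149 131.3621,210.2992.

Run 3: the run's S227 means `#ff8800` (engrave). The run returns to its start, so emit a `<polygon>` with points (Y-flipped): 66.2323,131.5369 95.5848,131.5369 95.5848,161.4186 66.2323,161.4186.

Run 4: power S838 maps to stroke `#000000` (cut). The run returns to its start, so emit a `<polygon>` with points (Y-flipped): 175.2539,135.0926 166.8718,114.8563 146.6355,106.4742 126.3992,114.8563 118.0171,135.0926 126.3992,155.3289 146.6355,163.7110 166.8718,155.3289.

<svg xmlns="http://www.w3.org/2000/svg" width="187.2253mm" height="301.4317mm" viewBox="0 0 187.2253 301.4317">
  <polygon points="26.7521,77.4787 76.1459,77.4787 76.1459,107.5878 26.7521,107.5878" fill="none" stroke="#ff8800"/>
  <polygon points="145.2881,202.9491 156.5818,213.9222 149.6358,228.0540 134.0491,225.8149 131.3621,210.2992" fill="none" stroke="#000000"/>
  <polygon points="66.2323,131.5369 95.5848,131.5369 95.5848,161.4186 66.2323,161.4186" fill="none" stroke="#ff8800"/>
  <polygon points="175.2539,135.0926 166.8718,114.8563 146.6355,106.4742 126.3992,114.8563 118.0171,135.0926 126.3992,155.3289 146.6355,163.7110 166.8718,155.3289" fill="none" stroke="#000000"/>
</svg>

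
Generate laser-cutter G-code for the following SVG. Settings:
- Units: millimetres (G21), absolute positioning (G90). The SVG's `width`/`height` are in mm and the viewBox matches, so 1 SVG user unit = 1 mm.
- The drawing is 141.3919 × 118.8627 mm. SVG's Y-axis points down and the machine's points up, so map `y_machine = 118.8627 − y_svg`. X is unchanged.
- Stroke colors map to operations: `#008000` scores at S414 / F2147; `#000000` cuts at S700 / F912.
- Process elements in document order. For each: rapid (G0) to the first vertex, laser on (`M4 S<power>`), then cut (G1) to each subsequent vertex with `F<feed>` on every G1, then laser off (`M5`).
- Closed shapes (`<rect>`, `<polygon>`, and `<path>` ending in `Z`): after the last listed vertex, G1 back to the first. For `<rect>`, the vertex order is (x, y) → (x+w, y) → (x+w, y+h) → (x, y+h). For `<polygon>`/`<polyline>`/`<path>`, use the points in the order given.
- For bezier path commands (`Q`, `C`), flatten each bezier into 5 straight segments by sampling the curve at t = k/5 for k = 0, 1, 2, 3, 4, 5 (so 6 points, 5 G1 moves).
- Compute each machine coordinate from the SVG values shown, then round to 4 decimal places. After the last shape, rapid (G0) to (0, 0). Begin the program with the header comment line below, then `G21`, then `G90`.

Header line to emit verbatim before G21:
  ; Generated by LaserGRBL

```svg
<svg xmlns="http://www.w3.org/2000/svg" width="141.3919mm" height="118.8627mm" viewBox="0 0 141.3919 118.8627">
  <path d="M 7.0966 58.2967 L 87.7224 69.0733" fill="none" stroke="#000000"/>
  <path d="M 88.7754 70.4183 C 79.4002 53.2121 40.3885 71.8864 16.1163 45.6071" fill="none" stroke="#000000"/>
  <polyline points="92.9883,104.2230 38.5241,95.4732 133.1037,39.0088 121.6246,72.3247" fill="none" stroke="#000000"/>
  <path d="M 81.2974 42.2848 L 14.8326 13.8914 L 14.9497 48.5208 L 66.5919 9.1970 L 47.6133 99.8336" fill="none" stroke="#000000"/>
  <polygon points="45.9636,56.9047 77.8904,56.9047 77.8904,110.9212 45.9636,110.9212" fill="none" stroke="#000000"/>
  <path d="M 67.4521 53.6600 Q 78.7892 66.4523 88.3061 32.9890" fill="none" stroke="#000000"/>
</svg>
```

1 u = 1 mm; y_m = 118.8627 − y.

[1] `<path>` line segment, #000000→cut S700 F912: (7.0966,60.5660) → (87.7224,49.7894)

[2] `<path>` cubic bezier, #000000→cut S700 F912: (88.7754,48.4444) → (79.9489,55.1091) → (66.1397,57.0426) → (49.4778,58.1248) → (32.0934,62.2358) → (16.1163,73.2556)

[3] `<polyline>` open polyline, #000000→cut S700 F912: (92.9883,14.6397) → (38.5241,23.3895) → (133.1037,79.8539) → (121.6246,46.5380)

[4] `<path>` open polyline, #000000→cut S700 F912: (81.2974,76.5779) → (14.8326,104.9713) → (14.9497,70.3419) → (66.5919,109.6657) → (47.6133,19.0291)

[5] `<polygon>` rectangle, #000000→cut S700 F912: (45.9636,61.9580) → (77.8904,61.9580) → (77.8904,7.9415) → (45.9636,7.9415) → (45.9636,61.9580) (closed)

[6] `<path>` quadratic bezier, #000000→cut S700 F912: (67.4521,65.2027) → (71.9141,61.9360) → (76.2305,62.3698) → (80.4013,66.5040) → (84.4265,74.3386) → (88.3061,85.8737)

; Generated by LaserGRBL
G21
G90
G0 X7.0966 Y60.5660
M4 S700
G1 X87.7224 Y49.7894 F912
M5
G0 X88.7754 Y48.4444
M4 S700
G1 X79.9489 Y55.1091 F912
G1 X66.1397 Y57.0426 F912
G1 X49.4778 Y58.1248 F912
G1 X32.0934 Y62.2358 F912
G1 X16.1163 Y73.2556 F912
M5
G0 X92.9883 Y14.6397
M4 S700
G1 X38.5241 Y23.3895 F912
G1 X133.1037 Y79.8539 F912
G1 X121.6246 Y46.5380 F912
M5
G0 X81.2974 Y76.5779
M4 S700
G1 X14.8326 Y104.9713 F912
G1 X14.9497 Y70.3419 F912
G1 X66.5919 Y109.6657 F912
G1 X47.6133 Y19.0291 F912
M5
G0 X45.9636 Y61.9580
M4 S700
G1 X77.8904 Y61.9580 F912
G1 X77.8904 Y7.9415 F912
G1 X45.9636 Y7.9415 F912
G1 X45.9636 Y61.9580 F912
M5
G0 X67.4521 Y65.2027
M4 S700
G1 X71.9141 Y61.9360 F912
G1 X76.2305 Y62.3698 F912
G1 X80.4013 Y66.5040 F912
G1 X84.4265 Y74.3386 F912
G1 X88.3061 Y85.8737 F912
M5
G0 X0.0000 Y0.0000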